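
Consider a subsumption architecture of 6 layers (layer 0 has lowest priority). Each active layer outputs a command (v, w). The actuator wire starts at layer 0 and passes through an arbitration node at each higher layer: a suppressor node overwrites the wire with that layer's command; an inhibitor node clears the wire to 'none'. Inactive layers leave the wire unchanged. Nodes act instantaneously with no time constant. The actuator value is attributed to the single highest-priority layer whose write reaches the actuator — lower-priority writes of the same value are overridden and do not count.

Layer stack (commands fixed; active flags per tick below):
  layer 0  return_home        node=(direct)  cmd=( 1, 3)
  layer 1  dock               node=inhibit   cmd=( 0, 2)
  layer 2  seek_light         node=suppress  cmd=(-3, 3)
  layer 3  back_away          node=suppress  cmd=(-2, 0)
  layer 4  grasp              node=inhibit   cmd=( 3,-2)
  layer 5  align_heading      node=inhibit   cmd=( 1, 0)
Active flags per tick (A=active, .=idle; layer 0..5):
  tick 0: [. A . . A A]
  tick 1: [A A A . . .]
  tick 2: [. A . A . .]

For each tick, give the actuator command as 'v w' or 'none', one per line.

tick 0:
  [0] return_home off; wire := none
  [1] dock on (inhibit); wire := none
  [2] seek_light off; pass none
  [3] back_away off; pass none
  [4] grasp on (inhibit); wire := none
  [5] align_heading on (inhibit); wire := none
  output none
tick 1:
  [0] return_home on; wire := (1, 3)
  [1] dock on (inhibit); wire := none
  [2] seek_light on (suppress); wire := (-3, 3)
  [3] back_away off; pass (-3, 3)
  [4] grasp off; pass (-3, 3)
  [5] align_heading off; pass (-3, 3)
  output (-3, 3)
tick 2:
  [0] return_home off; wire := none
  [1] dock on (inhibit); wire := none
  [2] seek_light off; pass none
  [3] back_away on (suppress); wire := (-2, 0)
  [4] grasp off; pass (-2, 0)
  [5] align_heading off; pass (-2, 0)
  output (-2, 0)

none
-3 3
-2 0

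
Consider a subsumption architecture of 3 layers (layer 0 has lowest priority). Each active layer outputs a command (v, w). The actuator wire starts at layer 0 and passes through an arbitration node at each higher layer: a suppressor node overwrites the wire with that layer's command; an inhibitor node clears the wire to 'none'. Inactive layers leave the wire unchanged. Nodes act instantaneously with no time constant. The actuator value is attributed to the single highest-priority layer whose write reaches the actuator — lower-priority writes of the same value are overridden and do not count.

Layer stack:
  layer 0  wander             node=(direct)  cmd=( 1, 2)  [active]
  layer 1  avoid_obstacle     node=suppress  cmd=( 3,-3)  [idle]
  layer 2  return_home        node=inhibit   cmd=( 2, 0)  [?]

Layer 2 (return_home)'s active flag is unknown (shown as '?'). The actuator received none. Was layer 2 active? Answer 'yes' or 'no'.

yes

If layer 2 is active=yes:
  actuator would be none
If layer 2 is active=no:
  actuator would be (1, 2)
Observed none, so layer 2 was active.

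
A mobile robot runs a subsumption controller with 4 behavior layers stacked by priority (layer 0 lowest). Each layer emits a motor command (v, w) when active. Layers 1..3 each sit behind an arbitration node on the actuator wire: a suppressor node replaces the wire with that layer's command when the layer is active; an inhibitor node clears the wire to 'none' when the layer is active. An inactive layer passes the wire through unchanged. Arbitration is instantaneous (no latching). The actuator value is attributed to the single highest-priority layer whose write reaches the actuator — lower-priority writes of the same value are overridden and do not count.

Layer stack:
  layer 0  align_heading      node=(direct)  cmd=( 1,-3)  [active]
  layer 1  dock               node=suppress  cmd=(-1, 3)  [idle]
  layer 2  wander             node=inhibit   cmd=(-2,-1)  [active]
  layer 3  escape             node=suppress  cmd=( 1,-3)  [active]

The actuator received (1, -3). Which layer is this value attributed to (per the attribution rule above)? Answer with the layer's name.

L0 align_heading: active, feeds wire = (1, -3)
L1 dock: idle → wire stays (1, -3)
L2 wander: active, inhibitor → wire = none
L3 escape: active, suppressor → wire = (1, -3)
actuator = (1, -3)
last writer: layer 3 = escape

escape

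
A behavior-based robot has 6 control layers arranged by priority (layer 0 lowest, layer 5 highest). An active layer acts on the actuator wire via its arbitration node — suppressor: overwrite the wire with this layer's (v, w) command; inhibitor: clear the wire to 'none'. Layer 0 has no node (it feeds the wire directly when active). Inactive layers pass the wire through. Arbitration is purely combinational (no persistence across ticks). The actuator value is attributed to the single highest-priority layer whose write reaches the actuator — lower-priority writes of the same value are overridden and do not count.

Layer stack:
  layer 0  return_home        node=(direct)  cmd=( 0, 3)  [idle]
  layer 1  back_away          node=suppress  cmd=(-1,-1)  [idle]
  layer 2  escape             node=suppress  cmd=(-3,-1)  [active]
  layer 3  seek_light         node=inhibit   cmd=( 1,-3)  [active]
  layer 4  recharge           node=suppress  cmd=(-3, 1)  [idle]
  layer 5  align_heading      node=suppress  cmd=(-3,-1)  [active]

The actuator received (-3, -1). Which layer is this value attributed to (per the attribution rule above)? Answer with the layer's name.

layer 0 (return_home) idle — none
layer 1 (back_away) idle — unchanged: none
layer 2 (escape) active — suppresses: (-3, -1)
layer 3 (seek_light) active — inhibits: none
layer 4 (recharge) idle — unchanged: none
layer 5 (align_heading) active — suppresses: (-3, -1)
→ actuator (-3, -1)
last writer: layer 5 = align_heading

align_heading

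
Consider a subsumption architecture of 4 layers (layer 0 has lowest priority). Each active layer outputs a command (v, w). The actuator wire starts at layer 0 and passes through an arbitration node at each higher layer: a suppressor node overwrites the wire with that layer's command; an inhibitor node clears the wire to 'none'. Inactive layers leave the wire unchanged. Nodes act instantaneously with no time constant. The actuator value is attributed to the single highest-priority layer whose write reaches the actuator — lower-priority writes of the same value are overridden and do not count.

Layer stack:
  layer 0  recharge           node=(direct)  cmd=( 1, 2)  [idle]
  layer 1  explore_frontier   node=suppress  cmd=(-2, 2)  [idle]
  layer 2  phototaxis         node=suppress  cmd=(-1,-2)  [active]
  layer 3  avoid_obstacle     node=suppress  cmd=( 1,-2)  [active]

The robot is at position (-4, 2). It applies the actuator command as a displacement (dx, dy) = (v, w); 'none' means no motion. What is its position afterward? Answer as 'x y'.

-3 0

L0 recharge: idle → wire = none
L1 explore_frontier: idle → wire stays none
L2 phototaxis: active, suppressor → wire = (-1, -2)
L3 avoid_obstacle: active, suppressor → wire = (1, -2)
actuator = (1, -2)
position: (-4, 2) + (1, -2) = (-3, 0)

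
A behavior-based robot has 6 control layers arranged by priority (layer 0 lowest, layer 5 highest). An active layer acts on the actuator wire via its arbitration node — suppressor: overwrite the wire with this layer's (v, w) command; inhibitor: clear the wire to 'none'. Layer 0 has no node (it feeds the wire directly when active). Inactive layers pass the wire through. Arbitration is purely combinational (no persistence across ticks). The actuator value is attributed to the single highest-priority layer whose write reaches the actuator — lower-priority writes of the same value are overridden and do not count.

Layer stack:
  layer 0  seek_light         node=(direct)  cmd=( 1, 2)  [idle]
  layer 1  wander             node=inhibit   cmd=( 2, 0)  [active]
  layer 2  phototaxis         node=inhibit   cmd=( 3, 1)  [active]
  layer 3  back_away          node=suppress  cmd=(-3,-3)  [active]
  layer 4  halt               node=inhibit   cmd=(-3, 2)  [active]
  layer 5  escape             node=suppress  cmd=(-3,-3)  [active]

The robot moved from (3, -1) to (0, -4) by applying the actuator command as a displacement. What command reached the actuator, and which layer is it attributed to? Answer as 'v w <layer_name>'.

displacement = (0, -4) − (3, -1) = (-3, -3)
[0] seek_light off; wire := none
[1] wander on (inhibit); wire := none
[2] phototaxis on (inhibit); wire := none
[3] back_away on (suppress); wire := (-3, -3)
[4] halt on (inhibit); wire := none
[5] escape on (suppress); wire := (-3, -3)
output (-3, -3) — from layer 5 (escape)

-3 -3 escape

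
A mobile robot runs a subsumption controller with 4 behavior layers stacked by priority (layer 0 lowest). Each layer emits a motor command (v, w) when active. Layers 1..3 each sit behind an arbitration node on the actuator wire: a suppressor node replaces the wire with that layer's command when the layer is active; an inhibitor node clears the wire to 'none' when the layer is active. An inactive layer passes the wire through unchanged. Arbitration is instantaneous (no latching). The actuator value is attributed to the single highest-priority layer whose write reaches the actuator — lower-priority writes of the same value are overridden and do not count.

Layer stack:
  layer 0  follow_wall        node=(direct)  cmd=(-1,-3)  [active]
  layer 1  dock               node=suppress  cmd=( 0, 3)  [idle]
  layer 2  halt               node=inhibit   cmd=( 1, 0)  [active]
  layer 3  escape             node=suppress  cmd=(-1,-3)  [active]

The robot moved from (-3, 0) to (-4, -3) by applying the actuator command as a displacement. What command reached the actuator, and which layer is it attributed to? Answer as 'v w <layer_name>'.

displacement = (-4, -3) − (-3, 0) = (-1, -3)
layer 0 (follow_wall) active — direct: (-1, -3)
layer 1 (dock) idle — unchanged: (-1, -3)
layer 2 (halt) active — inhibits: none
layer 3 (escape) active — suppresses: (-1, -3)
→ actuator (-1, -3) — from layer 3 (escape)

-1 -3 escape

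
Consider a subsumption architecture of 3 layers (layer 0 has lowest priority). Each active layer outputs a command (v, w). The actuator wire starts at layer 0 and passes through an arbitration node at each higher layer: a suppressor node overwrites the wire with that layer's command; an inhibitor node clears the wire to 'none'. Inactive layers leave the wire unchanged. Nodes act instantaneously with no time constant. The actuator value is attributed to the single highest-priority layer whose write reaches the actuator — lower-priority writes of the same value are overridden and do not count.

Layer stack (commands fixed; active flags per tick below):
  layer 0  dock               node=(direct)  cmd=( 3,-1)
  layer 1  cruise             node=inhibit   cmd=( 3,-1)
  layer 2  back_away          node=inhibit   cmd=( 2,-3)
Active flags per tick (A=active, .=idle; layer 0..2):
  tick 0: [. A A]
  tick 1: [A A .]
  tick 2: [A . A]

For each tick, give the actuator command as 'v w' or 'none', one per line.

tick 0:
  [0] dock off; wire := none
  [1] cruise on (inhibit); wire := none
  [2] back_away on (inhibit); wire := none
  output none
tick 1:
  [0] dock on; wire := (3, -1)
  [1] cruise on (inhibit); wire := none
  [2] back_away off; pass none
  output none
tick 2:
  [0] dock on; wire := (3, -1)
  [1] cruise off; pass (3, -1)
  [2] back_away on (inhibit); wire := none
  output none

none
none
none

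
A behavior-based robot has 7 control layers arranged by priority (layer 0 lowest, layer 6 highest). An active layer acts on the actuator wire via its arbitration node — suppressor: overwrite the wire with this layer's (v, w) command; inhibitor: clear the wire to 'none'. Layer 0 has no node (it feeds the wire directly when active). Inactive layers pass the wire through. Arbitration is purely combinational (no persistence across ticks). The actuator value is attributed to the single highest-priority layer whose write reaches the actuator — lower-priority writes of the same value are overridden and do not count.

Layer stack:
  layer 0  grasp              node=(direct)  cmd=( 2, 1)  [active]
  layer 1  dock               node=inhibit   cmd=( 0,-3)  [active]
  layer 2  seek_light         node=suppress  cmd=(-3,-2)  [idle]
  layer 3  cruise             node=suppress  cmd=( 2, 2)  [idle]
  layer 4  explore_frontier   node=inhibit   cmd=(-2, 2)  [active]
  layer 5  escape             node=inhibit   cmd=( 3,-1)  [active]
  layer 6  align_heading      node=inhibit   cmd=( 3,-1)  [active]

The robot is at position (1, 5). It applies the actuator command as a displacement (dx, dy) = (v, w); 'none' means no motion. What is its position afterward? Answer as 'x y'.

1 5

L0 grasp: active, feeds wire = (2, 1)
L1 dock: active, inhibitor → wire = none
L2 seek_light: idle → wire stays none
L3 cruise: idle → wire stays none
L4 explore_frontier: active, inhibitor → wire = none
L5 escape: active, inhibitor → wire = none
L6 align_heading: active, inhibitor → wire = none
actuator = none
position: (1, 5) + none = (1, 5)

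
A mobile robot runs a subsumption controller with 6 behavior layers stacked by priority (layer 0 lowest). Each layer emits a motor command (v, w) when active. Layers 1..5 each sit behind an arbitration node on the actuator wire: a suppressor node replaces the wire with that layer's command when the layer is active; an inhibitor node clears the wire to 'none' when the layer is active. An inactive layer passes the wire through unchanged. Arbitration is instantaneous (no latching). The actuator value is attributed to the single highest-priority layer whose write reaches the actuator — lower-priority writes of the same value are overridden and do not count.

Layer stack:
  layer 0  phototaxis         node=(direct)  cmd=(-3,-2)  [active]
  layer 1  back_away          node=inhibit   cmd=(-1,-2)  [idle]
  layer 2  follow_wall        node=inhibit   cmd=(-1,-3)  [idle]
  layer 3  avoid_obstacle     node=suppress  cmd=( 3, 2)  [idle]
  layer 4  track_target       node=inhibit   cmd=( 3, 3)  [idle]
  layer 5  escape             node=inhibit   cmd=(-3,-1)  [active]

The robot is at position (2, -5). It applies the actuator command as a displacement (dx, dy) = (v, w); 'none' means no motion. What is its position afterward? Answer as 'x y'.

[0] phototaxis on; wire := (-3, -2)
[1] back_away off; pass (-3, -2)
[2] follow_wall off; pass (-3, -2)
[3] avoid_obstacle off; pass (-3, -2)
[4] track_target off; pass (-3, -2)
[5] escape on (inhibit); wire := none
output none
position: (2, -5) + none = (2, -5)

2 -5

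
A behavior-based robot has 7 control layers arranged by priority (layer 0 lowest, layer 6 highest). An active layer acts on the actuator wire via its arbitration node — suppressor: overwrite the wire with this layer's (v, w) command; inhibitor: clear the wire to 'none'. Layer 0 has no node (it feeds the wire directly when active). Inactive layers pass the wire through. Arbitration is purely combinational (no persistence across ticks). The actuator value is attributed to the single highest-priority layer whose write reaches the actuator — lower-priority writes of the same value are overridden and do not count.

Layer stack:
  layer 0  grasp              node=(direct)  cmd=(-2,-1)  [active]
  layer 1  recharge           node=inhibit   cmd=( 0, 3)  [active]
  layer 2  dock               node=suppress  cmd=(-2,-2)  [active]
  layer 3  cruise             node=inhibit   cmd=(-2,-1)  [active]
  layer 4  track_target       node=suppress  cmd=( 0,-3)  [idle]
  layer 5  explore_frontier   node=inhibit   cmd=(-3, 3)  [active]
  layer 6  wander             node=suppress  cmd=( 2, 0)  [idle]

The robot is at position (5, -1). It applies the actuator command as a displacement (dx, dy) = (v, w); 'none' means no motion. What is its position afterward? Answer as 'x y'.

5 -1

layer 0 (grasp) active — direct: (-2, -1)
layer 1 (recharge) active — inhibits: none
layer 2 (dock) active — suppresses: (-2, -2)
layer 3 (cruise) active — inhibits: none
layer 4 (track_target) idle — unchanged: none
layer 5 (explore_frontier) active — inhibits: none
layer 6 (wander) idle — unchanged: none
→ actuator none
position: (5, -1) + none = (5, -1)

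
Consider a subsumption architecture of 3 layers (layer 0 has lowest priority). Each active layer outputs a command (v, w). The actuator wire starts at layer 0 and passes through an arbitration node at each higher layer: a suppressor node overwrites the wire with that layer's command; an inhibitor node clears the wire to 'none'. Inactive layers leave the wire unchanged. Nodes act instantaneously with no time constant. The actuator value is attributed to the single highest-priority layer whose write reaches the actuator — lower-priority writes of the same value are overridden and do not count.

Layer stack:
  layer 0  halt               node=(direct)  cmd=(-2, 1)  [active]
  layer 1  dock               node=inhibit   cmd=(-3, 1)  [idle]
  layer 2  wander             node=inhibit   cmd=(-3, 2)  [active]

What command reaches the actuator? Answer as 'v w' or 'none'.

none

[0] halt on; wire := (-2, 1)
[1] dock off; pass (-2, 1)
[2] wander on (inhibit); wire := none
output none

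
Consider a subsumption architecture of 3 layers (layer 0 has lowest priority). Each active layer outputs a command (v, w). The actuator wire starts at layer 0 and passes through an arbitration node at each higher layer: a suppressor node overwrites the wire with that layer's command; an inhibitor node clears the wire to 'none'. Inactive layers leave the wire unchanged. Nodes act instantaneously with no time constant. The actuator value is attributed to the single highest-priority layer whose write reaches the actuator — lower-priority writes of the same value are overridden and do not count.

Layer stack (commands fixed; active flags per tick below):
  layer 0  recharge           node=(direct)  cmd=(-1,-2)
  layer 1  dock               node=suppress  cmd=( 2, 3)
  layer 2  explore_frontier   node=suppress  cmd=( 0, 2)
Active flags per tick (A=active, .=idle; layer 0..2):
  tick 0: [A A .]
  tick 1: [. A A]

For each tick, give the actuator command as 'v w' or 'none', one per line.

2 3
0 2

tick 0:
  L0 recharge: active, feeds wire = (-1, -2)
  L1 dock: active, suppressor → wire = (2, 3)
  L2 explore_frontier: idle → wire stays (2, 3)
  actuator = (2, 3)
tick 1:
  L0 recharge: idle → wire = none
  L1 dock: active, suppressor → wire = (2, 3)
  L2 explore_frontier: active, suppressor → wire = (0, 2)
  actuator = (0, 2)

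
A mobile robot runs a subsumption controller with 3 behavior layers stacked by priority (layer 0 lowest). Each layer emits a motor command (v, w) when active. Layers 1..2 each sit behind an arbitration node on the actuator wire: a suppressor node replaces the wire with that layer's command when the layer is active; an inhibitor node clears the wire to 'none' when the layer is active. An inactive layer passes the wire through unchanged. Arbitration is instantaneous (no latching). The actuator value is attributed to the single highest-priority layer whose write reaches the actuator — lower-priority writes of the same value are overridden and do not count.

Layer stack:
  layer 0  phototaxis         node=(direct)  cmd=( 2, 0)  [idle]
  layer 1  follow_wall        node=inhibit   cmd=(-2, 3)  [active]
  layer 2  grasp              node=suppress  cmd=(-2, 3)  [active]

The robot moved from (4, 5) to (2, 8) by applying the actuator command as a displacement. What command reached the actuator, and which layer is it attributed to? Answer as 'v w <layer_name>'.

-2 3 grasp

displacement = (2, 8) − (4, 5) = (-2, 3)
L0 phototaxis: idle → wire = none
L1 follow_wall: active, inhibitor → wire = none
L2 grasp: active, suppressor → wire = (-2, 3)
actuator = (-2, 3) — from layer 2 (grasp)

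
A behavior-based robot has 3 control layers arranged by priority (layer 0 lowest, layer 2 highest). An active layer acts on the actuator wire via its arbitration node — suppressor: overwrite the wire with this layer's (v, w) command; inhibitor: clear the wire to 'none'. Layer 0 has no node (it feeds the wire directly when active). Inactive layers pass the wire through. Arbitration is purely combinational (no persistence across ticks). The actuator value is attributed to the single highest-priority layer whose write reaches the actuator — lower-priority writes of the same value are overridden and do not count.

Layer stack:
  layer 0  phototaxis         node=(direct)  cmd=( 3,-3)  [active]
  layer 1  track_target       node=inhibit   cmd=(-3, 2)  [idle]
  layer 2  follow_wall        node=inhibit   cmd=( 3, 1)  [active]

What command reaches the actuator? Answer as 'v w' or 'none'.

none

L0 phototaxis: active, feeds wire = (3, -3)
L1 track_target: idle → wire stays (3, -3)
L2 follow_wall: active, inhibitor → wire = none
actuator = none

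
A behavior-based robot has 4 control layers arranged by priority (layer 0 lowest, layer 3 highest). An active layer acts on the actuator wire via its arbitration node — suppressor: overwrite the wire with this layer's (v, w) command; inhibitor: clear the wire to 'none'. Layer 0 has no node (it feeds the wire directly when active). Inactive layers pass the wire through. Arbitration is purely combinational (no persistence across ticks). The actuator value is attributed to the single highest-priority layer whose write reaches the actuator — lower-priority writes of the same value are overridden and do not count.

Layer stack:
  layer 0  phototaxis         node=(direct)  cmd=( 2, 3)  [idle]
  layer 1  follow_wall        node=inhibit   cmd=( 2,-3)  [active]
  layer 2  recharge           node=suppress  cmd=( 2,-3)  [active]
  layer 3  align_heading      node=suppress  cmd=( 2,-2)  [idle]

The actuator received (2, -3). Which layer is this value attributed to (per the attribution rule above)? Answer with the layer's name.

recharge

L0 phototaxis: idle → wire = none
L1 follow_wall: active, inhibitor → wire = none
L2 recharge: active, suppressor → wire = (2, -3)
L3 align_heading: idle → wire stays (2, -3)
actuator = (2, -3)
last writer: layer 2 = recharge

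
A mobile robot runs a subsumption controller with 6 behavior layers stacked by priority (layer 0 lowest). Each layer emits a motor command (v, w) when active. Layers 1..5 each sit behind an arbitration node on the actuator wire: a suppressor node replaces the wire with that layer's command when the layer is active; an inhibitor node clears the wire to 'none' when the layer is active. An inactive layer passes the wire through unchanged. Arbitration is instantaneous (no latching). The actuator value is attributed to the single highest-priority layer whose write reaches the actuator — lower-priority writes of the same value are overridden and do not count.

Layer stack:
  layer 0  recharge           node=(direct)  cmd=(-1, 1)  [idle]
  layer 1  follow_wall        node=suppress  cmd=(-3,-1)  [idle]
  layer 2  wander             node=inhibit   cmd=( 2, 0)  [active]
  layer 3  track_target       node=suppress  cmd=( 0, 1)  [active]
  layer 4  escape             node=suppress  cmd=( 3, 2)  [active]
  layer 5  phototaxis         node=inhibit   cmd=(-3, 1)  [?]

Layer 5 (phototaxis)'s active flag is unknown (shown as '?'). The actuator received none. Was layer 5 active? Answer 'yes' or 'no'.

yes

If layer 5 is active=yes:
  actuator would be none
If layer 5 is active=no:
  actuator would be (3, 2)
Observed none, so layer 5 was active.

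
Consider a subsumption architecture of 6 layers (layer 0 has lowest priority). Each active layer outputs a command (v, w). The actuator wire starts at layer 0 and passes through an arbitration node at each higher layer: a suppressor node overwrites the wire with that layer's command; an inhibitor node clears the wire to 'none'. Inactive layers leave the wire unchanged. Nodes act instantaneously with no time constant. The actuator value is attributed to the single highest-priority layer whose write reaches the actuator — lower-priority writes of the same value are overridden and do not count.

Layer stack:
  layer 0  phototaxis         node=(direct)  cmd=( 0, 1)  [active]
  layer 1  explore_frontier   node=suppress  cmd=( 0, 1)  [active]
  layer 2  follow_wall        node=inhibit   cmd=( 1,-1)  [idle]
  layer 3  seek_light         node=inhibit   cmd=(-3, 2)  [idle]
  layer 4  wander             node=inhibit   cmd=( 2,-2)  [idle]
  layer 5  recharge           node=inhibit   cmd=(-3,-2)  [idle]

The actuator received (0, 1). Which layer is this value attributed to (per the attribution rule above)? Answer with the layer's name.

[0] phototaxis on; wire := (0, 1)
[1] explore_frontier on (suppress); wire := (0, 1)
[2] follow_wall off; pass (0, 1)
[3] seek_light off; pass (0, 1)
[4] wander off; pass (0, 1)
[5] recharge off; pass (0, 1)
output (0, 1)
last writer: layer 1 = explore_frontier

explore_frontier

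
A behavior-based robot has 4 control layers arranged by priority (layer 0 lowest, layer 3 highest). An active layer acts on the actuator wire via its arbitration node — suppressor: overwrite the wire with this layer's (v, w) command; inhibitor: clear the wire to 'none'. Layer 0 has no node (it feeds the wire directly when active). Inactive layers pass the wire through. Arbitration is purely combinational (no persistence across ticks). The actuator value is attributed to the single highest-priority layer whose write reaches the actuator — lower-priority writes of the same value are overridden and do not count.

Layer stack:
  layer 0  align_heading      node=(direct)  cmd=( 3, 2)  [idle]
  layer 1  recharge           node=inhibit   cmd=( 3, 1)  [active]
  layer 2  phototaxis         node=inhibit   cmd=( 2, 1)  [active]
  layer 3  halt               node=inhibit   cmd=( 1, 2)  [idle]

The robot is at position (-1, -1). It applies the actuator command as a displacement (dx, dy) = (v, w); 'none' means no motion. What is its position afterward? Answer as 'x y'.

L0 align_heading: idle → wire = none
L1 recharge: active, inhibitor → wire = none
L2 phototaxis: active, inhibitor → wire = none
L3 halt: idle → wire stays none
actuator = none
position: (-1, -1) + none = (-1, -1)

-1 -1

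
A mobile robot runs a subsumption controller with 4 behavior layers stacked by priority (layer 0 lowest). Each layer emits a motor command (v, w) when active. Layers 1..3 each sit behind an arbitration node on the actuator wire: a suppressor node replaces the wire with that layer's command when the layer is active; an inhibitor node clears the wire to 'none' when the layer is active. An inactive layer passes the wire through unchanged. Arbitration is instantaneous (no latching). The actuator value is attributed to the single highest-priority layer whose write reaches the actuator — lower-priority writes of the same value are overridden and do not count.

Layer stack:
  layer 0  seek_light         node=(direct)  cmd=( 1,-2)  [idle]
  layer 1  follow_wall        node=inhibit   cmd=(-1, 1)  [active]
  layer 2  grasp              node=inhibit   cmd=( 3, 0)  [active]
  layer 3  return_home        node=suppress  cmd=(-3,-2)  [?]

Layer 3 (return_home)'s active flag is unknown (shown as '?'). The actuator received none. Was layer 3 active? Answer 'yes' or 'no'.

no

If layer 3 is active=yes:
  actuator would be (-3, -2)
If layer 3 is active=no:
  actuator would be none
Observed none, so layer 3 was idle.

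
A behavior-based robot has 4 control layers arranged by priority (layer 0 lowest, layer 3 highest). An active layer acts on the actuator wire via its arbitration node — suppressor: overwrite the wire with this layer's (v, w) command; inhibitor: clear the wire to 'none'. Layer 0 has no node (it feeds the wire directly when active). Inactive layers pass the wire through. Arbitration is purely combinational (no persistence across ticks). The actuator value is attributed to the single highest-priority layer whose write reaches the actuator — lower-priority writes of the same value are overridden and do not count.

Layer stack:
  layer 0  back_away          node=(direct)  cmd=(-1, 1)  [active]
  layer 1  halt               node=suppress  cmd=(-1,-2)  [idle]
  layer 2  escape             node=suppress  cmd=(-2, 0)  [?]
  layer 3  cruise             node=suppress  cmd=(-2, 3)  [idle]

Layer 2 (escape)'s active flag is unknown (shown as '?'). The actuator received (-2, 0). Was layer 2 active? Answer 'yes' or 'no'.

yes

If layer 2 is active=yes:
  actuator would be (-2, 0)
If layer 2 is active=no:
  actuator would be (-1, 1)
Observed (-2, 0), so layer 2 was active.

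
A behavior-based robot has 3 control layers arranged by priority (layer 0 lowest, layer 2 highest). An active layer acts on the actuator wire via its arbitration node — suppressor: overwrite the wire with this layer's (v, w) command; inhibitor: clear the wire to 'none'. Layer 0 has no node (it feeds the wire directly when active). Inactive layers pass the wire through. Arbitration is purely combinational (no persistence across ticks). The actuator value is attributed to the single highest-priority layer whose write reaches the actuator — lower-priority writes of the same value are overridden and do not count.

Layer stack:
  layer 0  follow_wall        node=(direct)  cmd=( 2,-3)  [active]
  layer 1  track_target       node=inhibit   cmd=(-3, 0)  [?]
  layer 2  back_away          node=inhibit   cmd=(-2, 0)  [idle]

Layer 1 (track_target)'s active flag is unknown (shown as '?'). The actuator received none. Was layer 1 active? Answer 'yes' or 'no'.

If layer 1 is active=yes:
  actuator would be none
If layer 1 is active=no:
  actuator would be (2, -3)
Observed none, so layer 1 was active.

yes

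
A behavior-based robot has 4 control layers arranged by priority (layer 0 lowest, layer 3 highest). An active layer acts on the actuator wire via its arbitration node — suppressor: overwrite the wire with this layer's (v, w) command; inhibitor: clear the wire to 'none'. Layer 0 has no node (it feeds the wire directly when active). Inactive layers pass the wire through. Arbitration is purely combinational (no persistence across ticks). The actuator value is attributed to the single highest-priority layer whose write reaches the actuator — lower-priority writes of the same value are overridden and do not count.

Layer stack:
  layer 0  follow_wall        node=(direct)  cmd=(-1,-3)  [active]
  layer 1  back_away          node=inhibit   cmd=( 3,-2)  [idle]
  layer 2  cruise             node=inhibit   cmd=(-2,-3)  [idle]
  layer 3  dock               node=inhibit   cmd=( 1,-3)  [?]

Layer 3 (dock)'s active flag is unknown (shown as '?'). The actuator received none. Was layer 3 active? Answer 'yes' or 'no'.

If layer 3 is active=yes:
  actuator would be none
If layer 3 is active=no:
  actuator would be (-1, -3)
Observed none, so layer 3 was active.

yes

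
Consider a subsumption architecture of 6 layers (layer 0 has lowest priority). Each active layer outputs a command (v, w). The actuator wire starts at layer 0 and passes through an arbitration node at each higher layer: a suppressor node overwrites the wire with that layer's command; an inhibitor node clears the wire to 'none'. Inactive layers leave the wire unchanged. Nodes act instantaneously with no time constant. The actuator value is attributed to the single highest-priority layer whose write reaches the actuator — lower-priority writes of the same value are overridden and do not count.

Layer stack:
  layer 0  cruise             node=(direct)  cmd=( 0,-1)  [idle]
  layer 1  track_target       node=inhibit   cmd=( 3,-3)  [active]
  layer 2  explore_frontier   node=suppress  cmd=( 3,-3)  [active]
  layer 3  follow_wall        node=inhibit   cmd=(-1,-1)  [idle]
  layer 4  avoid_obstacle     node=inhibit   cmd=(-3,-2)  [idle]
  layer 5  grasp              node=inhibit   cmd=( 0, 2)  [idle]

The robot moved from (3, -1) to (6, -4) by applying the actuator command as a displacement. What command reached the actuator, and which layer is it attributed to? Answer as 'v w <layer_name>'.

3 -3 explore_frontier

displacement = (6, -4) − (3, -1) = (3, -3)
[0] cruise off; wire := none
[1] track_target on (inhibit); wire := none
[2] explore_frontier on (suppress); wire := (3, -3)
[3] follow_wall off; pass (3, -3)
[4] avoid_obstacle off; pass (3, -3)
[5] grasp off; pass (3, -3)
output (3, -3) — from layer 2 (explore_frontier)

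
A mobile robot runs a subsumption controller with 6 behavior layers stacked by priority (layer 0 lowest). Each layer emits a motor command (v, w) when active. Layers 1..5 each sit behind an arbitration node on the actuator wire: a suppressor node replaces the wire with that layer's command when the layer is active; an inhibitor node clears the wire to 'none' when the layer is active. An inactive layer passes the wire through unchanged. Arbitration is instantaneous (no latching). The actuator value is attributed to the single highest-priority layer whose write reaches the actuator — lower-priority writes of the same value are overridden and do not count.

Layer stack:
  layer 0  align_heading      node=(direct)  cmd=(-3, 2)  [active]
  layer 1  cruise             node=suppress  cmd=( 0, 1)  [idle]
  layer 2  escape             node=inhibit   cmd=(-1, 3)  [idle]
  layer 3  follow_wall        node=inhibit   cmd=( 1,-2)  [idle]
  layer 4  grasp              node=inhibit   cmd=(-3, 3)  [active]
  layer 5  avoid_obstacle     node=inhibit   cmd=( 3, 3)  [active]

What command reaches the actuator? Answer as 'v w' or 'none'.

none

layer 0 (align_heading) active — direct: (-3, 2)
layer 1 (cruise) idle — unchanged: (-3, 2)
layer 2 (escape) idle — unchanged: (-3, 2)
layer 3 (follow_wall) idle — unchanged: (-3, 2)
layer 4 (grasp) active — inhibits: none
layer 5 (avoid_obstacle) active — inhibits: none
→ actuator none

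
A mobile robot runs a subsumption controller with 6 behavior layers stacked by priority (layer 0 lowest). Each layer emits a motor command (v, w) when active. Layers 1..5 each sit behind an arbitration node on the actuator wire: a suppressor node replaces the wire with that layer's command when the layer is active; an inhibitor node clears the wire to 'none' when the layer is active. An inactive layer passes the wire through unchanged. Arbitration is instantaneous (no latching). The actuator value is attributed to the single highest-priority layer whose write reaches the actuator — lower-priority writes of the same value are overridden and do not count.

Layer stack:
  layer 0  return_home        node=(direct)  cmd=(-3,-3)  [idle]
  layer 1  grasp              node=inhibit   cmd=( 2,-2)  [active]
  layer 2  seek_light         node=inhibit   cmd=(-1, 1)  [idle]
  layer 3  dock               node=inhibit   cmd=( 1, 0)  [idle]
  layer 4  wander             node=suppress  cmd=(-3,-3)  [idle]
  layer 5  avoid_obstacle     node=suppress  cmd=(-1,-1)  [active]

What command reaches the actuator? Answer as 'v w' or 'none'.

[0] return_home off; wire := none
[1] grasp on (inhibit); wire := none
[2] seek_light off; pass none
[3] dock off; pass none
[4] wander off; pass none
[5] avoid_obstacle on (suppress); wire := (-1, -1)
output (-1, -1)

-1 -1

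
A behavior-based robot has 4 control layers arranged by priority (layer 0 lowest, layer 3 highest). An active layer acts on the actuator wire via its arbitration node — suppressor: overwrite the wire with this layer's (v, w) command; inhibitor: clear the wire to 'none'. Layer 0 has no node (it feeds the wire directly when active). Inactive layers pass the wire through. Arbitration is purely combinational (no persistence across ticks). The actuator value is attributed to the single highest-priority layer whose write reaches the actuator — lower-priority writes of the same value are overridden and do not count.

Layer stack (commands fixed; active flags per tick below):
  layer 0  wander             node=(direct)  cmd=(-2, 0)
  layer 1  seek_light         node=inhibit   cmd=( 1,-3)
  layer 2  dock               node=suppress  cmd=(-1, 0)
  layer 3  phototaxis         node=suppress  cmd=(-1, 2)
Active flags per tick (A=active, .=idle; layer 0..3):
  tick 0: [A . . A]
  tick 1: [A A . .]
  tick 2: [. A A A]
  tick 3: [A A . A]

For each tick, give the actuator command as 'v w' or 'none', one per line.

tick 0:
  layer 0 (wander) active — direct: (-2, 0)
  layer 1 (seek_light) idle — unchanged: (-2, 0)
  layer 2 (dock) idle — unchanged: (-2, 0)
  layer 3 (phototaxis) active — suppresses: (-1, 2)
  → actuator (-1, 2)
tick 1:
  layer 0 (wander) active — direct: (-2, 0)
  layer 1 (seek_light) active — inhibits: none
  layer 2 (dock) idle — unchanged: none
  layer 3 (phototaxis) idle — unchanged: none
  → actuator none
tick 2:
  layer 0 (wander) idle — none
  layer 1 (seek_light) active — inhibits: none
  layer 2 (dock) active — suppresses: (-1, 0)
  layer 3 (phototaxis) active — suppresses: (-1, 2)
  → actuator (-1, 2)
tick 3:
  layer 0 (wander) active — direct: (-2, 0)
  layer 1 (seek_light) active — inhibits: none
  layer 2 (dock) idle — unchanged: none
  layer 3 (phototaxis) active — suppresses: (-1, 2)
  → actuator (-1, 2)

-1 2
none
-1 2
-1 2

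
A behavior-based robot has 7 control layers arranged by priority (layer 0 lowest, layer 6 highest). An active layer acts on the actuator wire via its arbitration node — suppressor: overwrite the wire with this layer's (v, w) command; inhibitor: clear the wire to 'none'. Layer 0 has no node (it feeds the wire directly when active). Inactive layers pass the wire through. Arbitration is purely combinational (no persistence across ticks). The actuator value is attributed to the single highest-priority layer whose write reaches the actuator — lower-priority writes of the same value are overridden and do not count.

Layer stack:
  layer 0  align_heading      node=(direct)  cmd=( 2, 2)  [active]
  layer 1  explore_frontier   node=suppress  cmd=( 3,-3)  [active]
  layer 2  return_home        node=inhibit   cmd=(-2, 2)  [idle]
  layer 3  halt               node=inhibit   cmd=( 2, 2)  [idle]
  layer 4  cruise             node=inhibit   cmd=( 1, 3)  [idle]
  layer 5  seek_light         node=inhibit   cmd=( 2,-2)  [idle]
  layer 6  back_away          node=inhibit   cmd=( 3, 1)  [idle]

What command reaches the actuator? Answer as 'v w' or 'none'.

L0 align_heading: active, feeds wire = (2, 2)
L1 explore_frontier: active, suppressor → wire = (3, -3)
L2 return_home: idle → wire stays (3, -3)
L3 halt: idle → wire stays (3, -3)
L4 cruise: idle → wire stays (3, -3)
L5 seek_light: idle → wire stays (3, -3)
L6 back_away: idle → wire stays (3, -3)
actuator = (3, -3)

3 -3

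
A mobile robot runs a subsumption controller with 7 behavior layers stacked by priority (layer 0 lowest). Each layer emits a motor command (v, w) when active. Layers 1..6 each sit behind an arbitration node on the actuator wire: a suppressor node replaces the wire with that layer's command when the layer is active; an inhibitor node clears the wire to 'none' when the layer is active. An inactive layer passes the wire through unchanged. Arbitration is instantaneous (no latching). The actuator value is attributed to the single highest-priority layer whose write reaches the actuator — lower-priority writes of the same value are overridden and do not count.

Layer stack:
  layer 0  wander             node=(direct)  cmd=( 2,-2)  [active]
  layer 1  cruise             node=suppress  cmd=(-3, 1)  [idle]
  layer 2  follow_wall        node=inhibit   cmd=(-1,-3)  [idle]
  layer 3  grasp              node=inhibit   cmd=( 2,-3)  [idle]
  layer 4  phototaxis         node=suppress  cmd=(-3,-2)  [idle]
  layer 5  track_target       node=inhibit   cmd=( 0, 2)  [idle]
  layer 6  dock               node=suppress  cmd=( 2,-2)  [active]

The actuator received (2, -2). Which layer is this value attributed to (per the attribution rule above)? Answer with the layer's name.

dock

layer 0 (wander) active — direct: (2, -2)
layer 1 (cruise) idle — unchanged: (2, -2)
layer 2 (follow_wall) idle — unchanged: (2, -2)
layer 3 (grasp) idle — unchanged: (2, -2)
layer 4 (phototaxis) idle — unchanged: (2, -2)
layer 5 (track_target) idle — unchanged: (2, -2)
layer 6 (dock) active — suppresses: (2, -2)
→ actuator (2, -2)
last writer: layer 6 = dock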